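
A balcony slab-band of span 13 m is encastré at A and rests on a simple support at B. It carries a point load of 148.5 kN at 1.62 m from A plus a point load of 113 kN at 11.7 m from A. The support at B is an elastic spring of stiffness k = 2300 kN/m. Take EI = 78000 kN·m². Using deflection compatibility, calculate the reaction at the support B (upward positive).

Release the roller at B. Primary structure: cantilever fixed at A.
Free-end deflection of the primary structure under the applied loading (downward +):
  point load 148.5 at a = 1.62: Pa²(3L − a)/(6EI) = 2428/EI
  point load 113 at a = 11.7: Pa²(3L − a)/(6EI) = 70382/EI
  δ_0 = 72810/EI
Flexibility coefficient — unit upward force at B: δ_{BB} = L³/(3EI) = 732.3/EI.
With EI = 78000 kN·m²: δ_0 = 0.93346 m and δ_{BB} = 0.009389 m/kN.
Compatibility — the spring shortens by R_B/k under the reaction it provides: δ_0 − R_B·δ_{BB} = R_B/k. With 1/k = 0.000435 m/kN, R_B = δ_0 / (δ_{BB} + 1/k) = 0.93346 / (0.009389 + 0.000435) = 95.02 kN.

R_B = 95.02 kN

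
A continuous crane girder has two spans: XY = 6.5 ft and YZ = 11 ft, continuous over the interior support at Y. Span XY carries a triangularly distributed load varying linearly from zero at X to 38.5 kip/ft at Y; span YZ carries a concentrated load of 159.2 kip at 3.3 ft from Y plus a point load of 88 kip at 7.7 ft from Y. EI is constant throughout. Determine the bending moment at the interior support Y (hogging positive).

Take M_Y as the redundant. Released structure: two simple spans XY and YZ with a hinge at Y.
End slopes at the hinge Y, treating each span as simply supported:
  span XY: triangular load, peak 38.5: w₀L³/(45EI) = 235/EI
  span YZ: point load 159.2 at a = 3.3: Pab(L + b)/(6LEI) = 1146/EI
  span YZ: point load 88 at a = 7.7: Pab(L + b)/(6LEI) = 484.5/EI
  relative rotation θ_0 = (235 + 1631)/EI = 1866/EI
A unit hogging moment at Y produces rotation L₁/(3EI) + L₂/(3EI) = 5.833/EI.
Slope continuity at Y: θ_0 = M_Y·5.833/EI, so M_Y = 1866/5.833 = 319.8 kip·ft (hogging).

M_Y = 319.8 kip·ft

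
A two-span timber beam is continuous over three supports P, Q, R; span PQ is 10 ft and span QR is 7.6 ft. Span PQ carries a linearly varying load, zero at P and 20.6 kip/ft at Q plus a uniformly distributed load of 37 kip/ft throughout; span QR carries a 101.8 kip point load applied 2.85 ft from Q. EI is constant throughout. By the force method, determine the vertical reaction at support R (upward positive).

R_R = -15.04 kip

Take M_Q as the redundant. Released structure: two simple spans PQ and QR with a hinge at Q.
Rotations at Q on the released spans (each span's end-slope, ×1/EI):
  span PQ: triangular load, peak 20.6: w₀L³/(45EI) = 457.8/EI
  span PQ: UDL 37: wL³/(24EI) = 1542/EI
  span QR: point load 101.8 at a = 2.85: Pab(L + b)/(6LEI) = 373.2/EI
  relative rotation θ_0 = (1999 + 373.2)/EI = 2373/EI
A unit hogging moment at Q produces rotation L₁/(3EI) + L₂/(3EI) = 5.867/EI.
Slope continuity at Q: θ_0 = M_Q·5.867/EI, so M_Q = 2373/5.867 = 404.4 kip·ft (hogging).
Span QR, ΣM about R: R_Q^{QR}·7.6 = 483.6 + 404.4, so R_Q^{QR} = 116.8 kip and R_R = 101.8 − 116.8 = -15.04 kip.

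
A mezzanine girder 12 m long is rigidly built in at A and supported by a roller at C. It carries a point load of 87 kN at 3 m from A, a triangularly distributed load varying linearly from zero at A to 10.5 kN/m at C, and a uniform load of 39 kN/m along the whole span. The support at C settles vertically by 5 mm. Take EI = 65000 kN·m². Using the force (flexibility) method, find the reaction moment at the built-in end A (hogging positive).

Remove the prop at C; the released (primary) structure is a cantilever built in at A.
Primary-structure tip deflection at C by superposition:
  point load 87 at a = 3: Pa²(3L − a)/(6EI) = 4306/EI
  triangular load, peak 10.5 at the free end: 11w₀L⁴/(120EI) = 19958/EI
  UDL 39: wL⁴/(8EI) = 101088/EI
  δ_0 = 125353/EI
Flexibility coefficient — unit upward force at C: δ_{CC} = L³/(3EI) = 576/EI.
With EI = 65000 kN·m²: δ_0 = 1.9285 m and δ_{CC} = 0.008862 m/kN.
Compatibility — the beam at C must follow the support down by 0.005 m: δ_0 − R_C·δ_{CC} = 0.005, so R_C = (1.9285 − 0.005)/0.008862 = 217.1 kN.
Moment equilibrium about A: M_A = Σ(load moments about A) − R_C·L = 3573 − 217.1×12 = 968.3 kN·m.

M_A = 968.3 kN·m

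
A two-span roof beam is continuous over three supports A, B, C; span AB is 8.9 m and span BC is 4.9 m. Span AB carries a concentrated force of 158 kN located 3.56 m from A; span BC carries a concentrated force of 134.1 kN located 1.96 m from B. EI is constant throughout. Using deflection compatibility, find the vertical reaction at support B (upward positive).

R_B = 206 kN

Insert a hinge at B; M_B is the redundant, and each span becomes simply supported.
Rotations at B on the released spans (each span's end-slope, ×1/EI):
  span AB: point load 158 at a = 3.56: Pab(L + a)/(6LEI) = 700.9/EI
  span BC: point load 134.1 at a = 1.96: Pab(L + b)/(6LEI) = 206.1/EI
  relative rotation θ_0 = (700.9 + 206.1)/EI = 906.9/EI
A unit hogging moment at B produces rotation L₁/(3EI) + L₂/(3EI) = 4.6/EI.
Slope continuity at B: θ_0 = M_B·4.6/EI, so M_B = 906.9/4.6 = 197.2 kN·m (hogging).
Span AB, ΣM about A with M_B applied at B: R_B^{AB}·8.9 = 562.5 + 197.2, so R_B^{AB} = 85.35 kN and R_A = 158 − 85.35 = 72.65 kN.
Span BC, ΣM about C: R_B^{BC}·4.9 = 394.3 + 197.2, so R_B^{BC} = 120.7 kN and R_C = 134.1 − 120.7 = 13.4 kN.
R_B = 85.35 + 120.7 = 206 kN.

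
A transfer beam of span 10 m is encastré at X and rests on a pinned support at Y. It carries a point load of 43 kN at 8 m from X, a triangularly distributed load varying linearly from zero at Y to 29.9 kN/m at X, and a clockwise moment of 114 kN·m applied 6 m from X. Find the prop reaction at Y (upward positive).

R_Y = 74.54 kN

Remove the prop at Y; the released (primary) structure is a cantilever built in at X.
Deflection at Y on the released cantilever, summing each load's contribution:
  point load 43 at a = 8: Pa²(3L − a)/(6EI) = 10091/EI
  triangular load, peak 29.9 at the fixed end: w₀L⁴/(30EI) = 9967/EI
  clockwise couple 114 at a = 6: M₀a(2L − a)/(2EI) = 4788/EI
  δ_0 = 24845/EI
Flexibility coefficient — unit upward force at Y: δ_{YY} = L³/(3EI) = 333.3/EI.
The prop prevents deflection at Y: R_Y = δ_0/δ_{YY} = 24845/333.3 = 74.54 kN.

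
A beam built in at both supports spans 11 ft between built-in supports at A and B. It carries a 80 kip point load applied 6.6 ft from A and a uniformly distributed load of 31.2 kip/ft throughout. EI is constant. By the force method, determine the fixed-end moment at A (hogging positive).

Take the two fixed-end moments M_A, M_B as redundants; the released structure is the simple span AB.
On the primary (simply-supported) span, the end slopes from the loading are:
  at A: point load 80 at a = 6.6: Pab(L + b)/(6LEI) = 542.1/EI
  at B: point load 80 at a = 6.6: Pab(L + a)/(6LEI) = 619.5/EI
  at A: UDL 31.2: wL³/(24EI) = 1730/EI
  at B: UDL 31.2: wL³/(24EI) = 1730/EI
  θ_A0 = 2272/EI,  θ_B0 = 2350/EI
Flexibility coefficients: a unit moment at one end gives L/(3EI) there and L/(6EI) at the far end, so f₁₁ = f₂₂ = 3.667/EI and f₁₂ = f₂₁ = 1.833/EI.
Compatibility — zero rotation at each built-in end:
  3.667 M_A + 1.833 M_B = 2272
  1.833 M_A + 3.667 M_B = 2350
Solving the pair gives M_A = 399.1 kip·ft and M_B = 441.3 kip·ft (hogging).

M_A = 399.1 kip·ft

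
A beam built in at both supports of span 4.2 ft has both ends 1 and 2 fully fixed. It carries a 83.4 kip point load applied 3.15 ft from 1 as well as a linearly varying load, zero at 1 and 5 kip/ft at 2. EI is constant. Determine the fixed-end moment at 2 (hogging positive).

Release both end moments; the primary structure is a simply-supported span 12 with redundants M_1 and M_2.
End rotations of the released simple span under the applied load (×1/EI):
  at 1: point load 83.4 at a = 3.15: Pab(L + b)/(6LEI) = 57.47/EI
  at 2: point load 83.4 at a = 3.15: Pab(L + a)/(6LEI) = 80.45/EI
  at 1: triangular load, peak 5: 7w₀L³/(360EI) = 7.203/EI
  at 2: triangular load, peak 5: w₀L³/(45EI) = 8.232/EI
  θ_10 = 64.67/EI,  θ_20 = 88.69/EI
Flexibility coefficients: a unit moment at one end gives L/(3EI) there and L/(6EI) at the far end, so f₁₁ = f₂₂ = 1.4/EI and f₁₂ = f₂₁ = 0.7/EI.
Compatibility — zero rotation at each built-in end:
  1.4 M_1 + 0.7 M_2 = 64.67
  0.7 M_1 + 1.4 M_2 = 88.69
Solving the pair gives M_1 = 19.36 kip·ft and M_2 = 53.67 kip·ft (hogging).

M_2 = 53.67 kip·ft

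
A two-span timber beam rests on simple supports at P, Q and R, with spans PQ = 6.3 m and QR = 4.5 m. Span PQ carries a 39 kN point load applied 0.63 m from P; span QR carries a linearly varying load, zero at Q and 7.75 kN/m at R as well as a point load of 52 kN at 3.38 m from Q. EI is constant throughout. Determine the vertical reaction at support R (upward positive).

R_R = 45.73 kN

Release continuity at Q by inserting a hinge; the redundant is the internal moment M_Q. The primary structure is two simply-supported spans PQ and QR.
Discontinuity in slope at Q on the released structure — sum the simple-span end rotations:
  span PQ: point load 39 at a = 0.63: Pab(L + a)/(6LEI) = 25.54/EI
  span QR: triangular load, peak 7.75: 7w₀L³/(360EI) = 13.73/EI
  span QR: point load 52 at a = 3.38: Pab(L + b)/(6LEI) = 40.97/EI
  relative rotation θ_0 = (25.54 + 54.71)/EI = 80.25/EI
A unit hogging moment at Q produces rotation L₁/(3EI) + L₂/(3EI) = 3.6/EI.
Compatibility: M_Q·(L₁+L₂)/(3EI) = θ_0, giving M_Q = 22.29 kN·m (hogging).
Span QR, ΣM about R: R_Q^{QR}·4.5 = 84.4 + 22.29, so R_Q^{QR} = 23.71 kN and R_R = 69.44 − 23.71 = 45.73 kN.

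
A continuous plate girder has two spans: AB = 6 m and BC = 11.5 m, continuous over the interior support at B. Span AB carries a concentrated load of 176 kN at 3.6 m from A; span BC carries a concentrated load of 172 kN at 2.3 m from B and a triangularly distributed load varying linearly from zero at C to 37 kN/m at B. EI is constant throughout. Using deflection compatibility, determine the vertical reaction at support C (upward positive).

R_C = 64.35 kN

Release continuity at B by inserting a hinge; the redundant is the internal moment M_B. The primary structure is two simply-supported spans AB and BC.
Discontinuity in slope at B on the released structure — sum the simple-span end rotations:
  span AB: point load 176 at a = 3.6: Pab(L + a)/(6LEI) = 405.5/EI
  span BC: point load 172 at a = 2.3: Pab(L + b)/(6LEI) = 1092/EI
  span BC: triangular load, peak 37: w₀L³/(45EI) = 1250/EI
  relative rotation θ_0 = (405.5 + 2342)/EI = 2748/EI
A unit hogging moment at B produces rotation L₁/(3EI) + L₂/(3EI) = 5.833/EI.
Slope continuity at B: θ_0 = M_B·5.833/EI, so M_B = 2748/5.833 = 471.1 kN·m (hogging).
Span BC, ΣM about C: R_B^{BC}·11.5 = 3213 + 471.1, so R_B^{BC} = 320.4 kN and R_C = 384.8 − 320.4 = 64.35 kN.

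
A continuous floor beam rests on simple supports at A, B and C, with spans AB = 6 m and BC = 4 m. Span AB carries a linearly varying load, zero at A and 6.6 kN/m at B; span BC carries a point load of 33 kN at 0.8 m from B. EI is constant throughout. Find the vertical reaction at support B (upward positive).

R_B = 46.73 kN

Release continuity at B by inserting a hinge; the redundant is the internal moment M_B. The primary structure is two simply-supported spans AB and BC.
Discontinuity in slope at B on the released structure — sum the simple-span end rotations:
  span AB: triangular load, peak 6.6: w₀L³/(45EI) = 31.68/EI
  span BC: point load 33 at a = 0.8: Pab(L + b)/(6LEI) = 25.34/EI
  relative rotation θ_0 = (31.68 + 25.34)/EI = 57.02/EI
A unit hogging moment at B produces rotation L₁/(3EI) + L₂/(3EI) = 3.333/EI.
Compatibility: M_B·(L₁+L₂)/(3EI) = θ_0, giving M_B = 17.11 kN·m (hogging).
Span AB, ΣM about A with M_B applied at B: R_B^{AB}·6 = 79.2 + 17.11, so R_B^{AB} = 16.05 kN and R_A = 19.8 − 16.05 = 3.749 kN.
Span BC, ΣM about C: R_B^{BC}·4 = 105.6 + 17.11, so R_B^{BC} = 30.68 kN and R_C = 33 − 30.68 = 2.323 kN.
R_B = 16.05 + 30.68 = 46.73 kN.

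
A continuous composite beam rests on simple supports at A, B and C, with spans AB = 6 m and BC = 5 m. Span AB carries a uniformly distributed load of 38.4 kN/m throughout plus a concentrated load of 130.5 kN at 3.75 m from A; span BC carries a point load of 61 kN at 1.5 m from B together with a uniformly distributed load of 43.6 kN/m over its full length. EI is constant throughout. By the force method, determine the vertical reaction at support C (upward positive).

R_C = 74.85 kN

Release continuity at B by inserting a hinge; the redundant is the internal moment M_B. The primary structure is two simply-supported spans AB and BC.
End slopes at the hinge B, treating each span as simply supported:
  span AB: UDL 38.4: wL³/(24EI) = 345.6/EI
  span AB: point load 130.5 at a = 3.75: Pab(L + a)/(6LEI) = 298.2/EI
  span BC: point load 61 at a = 1.5: Pab(L + b)/(6LEI) = 90.74/EI
  span BC: UDL 43.6: wL³/(24EI) = 227.1/EI
  relative rotation θ_0 = (643.8 + 317.8)/EI = 961.6/EI
A unit hogging moment at B produces rotation L₁/(3EI) + L₂/(3EI) = 3.667/EI.
Slope continuity at B: θ_0 = M_B·3.667/EI, so M_B = 961.6/3.667 = 262.3 kN·m (hogging).
Span BC, ΣM about C: R_B^{BC}·5 = 758.5 + 262.3, so R_B^{BC} = 204.2 kN and R_C = 279 − 204.2 = 74.85 kN.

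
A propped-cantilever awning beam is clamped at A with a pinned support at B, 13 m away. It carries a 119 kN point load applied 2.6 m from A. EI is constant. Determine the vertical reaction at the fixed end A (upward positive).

R_A = 112.3 kN

Release the roller at B. Primary structure: cantilever fixed at A.
Primary-structure tip deflection at B by superposition:
  point load 119 at a = 2.6: Pa²(3L − a)/(6EI) = 4880/EI
Flexibility coefficient — unit upward force at B: δ_{BB} = L³/(3EI) = 732.3/EI.
The prop prevents deflection at B: R_B = δ_0/δ_{BB} = 4880/732.3 = 6.664 kN.
Vertical equilibrium: R_A = ΣP − R_B = 119 − 6.664 = 112.3 kN.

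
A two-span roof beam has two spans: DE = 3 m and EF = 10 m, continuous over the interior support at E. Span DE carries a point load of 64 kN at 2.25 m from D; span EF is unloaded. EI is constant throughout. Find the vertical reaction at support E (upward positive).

R_E = 51.15 kN

Take M_E as the redundant. Released structure: two simple spans DE and EF with a hinge at E.
End slopes at the hinge E, treating each span as simply supported:
  span DE: point load 64 at a = 2.25: Pab(L + a)/(6LEI) = 31.5/EI
  relative rotation θ_0 = (31.5 + 0)/EI = 31.5/EI
A unit hogging moment at E produces rotation L₁/(3EI) + L₂/(3EI) = 4.333/EI.
Compatibility: M_E·(L₁+L₂)/(3EI) = θ_0, giving M_E = 7.269 kN·m (hogging).
Span DE, ΣM about D with M_E applied at E: R_E^{DE}·3 = 144 + 7.269, so R_E^{DE} = 50.42 kN and R_D = 64 − 50.42 = 13.58 kN.
Span EF, ΣM about F: R_E^{EF}·10 = 0 + 7.269, so R_E^{EF} = 0.7269 kN and R_F = 0 − 0.7269 = -0.7269 kN.
R_E = 50.42 + 0.7269 = 51.15 kN.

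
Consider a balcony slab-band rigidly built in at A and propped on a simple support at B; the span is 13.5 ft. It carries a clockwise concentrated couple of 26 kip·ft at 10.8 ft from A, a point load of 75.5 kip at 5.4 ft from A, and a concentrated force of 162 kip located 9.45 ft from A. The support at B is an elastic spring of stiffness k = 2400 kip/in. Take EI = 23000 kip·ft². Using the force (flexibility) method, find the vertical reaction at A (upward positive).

Take the reaction at B as the redundant and release it; the primary structure is a cantilever fixed at A.
Free-end deflection of the primary structure under the applied loading (downward +):
  clockwise couple 26 at a = 10.8: M₀a(2L − a)/(2EI) = 2274/EI
  point load 75.5 at a = 5.4: Pa²(3L − a)/(6EI) = 12879/EI
  point load 162 at a = 9.45: Pa²(3L − a)/(6EI) = 74867/EI
  δ_0 = 90020/EI
Flexibility coefficient — unit upward force at B: δ_{BB} = L³/(3EI) = 820.1/EI.
With EI = 23000 kip·ft²: δ_0 = 3.9139 ft and δ_{BB} = 0.035658 ft/kip.
Compatibility — the spring shortens by R_B/k under the reaction it provides: δ_0 − R_B·δ_{BB} = R_B/k. With 1/k = 1/(2400×12) ft/kip = 0.000035 ft/kip, R_B = δ_0 / (δ_{BB} + 1/k) = 3.9139 / (0.035658 + 0.000035) = 109.7 kip.
Vertical equilibrium: R_A = ΣP − R_B = 237.5 − 109.7 = 127.8 kip.

R_A = 127.8 kip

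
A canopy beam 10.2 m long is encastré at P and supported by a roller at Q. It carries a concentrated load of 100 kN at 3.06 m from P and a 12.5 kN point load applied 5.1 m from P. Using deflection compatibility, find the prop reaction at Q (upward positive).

R_Q = 16.06 kN

Release the roller at Q. Primary structure: cantilever fixed at P.
Downward deflection at the released point Q due to the loads:
  point load 100 at a = 3.06: Pa²(3L − a)/(6EI) = 4298/EI
  point load 12.5 at a = 5.1: Pa²(3L − a)/(6EI) = 1382/EI
  δ_0 = 5680/EI
Flexibility coefficient — unit upward force at Q: δ_{QQ} = L³/(3EI) = 353.7/EI.
The prop prevents deflection at Q: R_Q = δ_0/δ_{QQ} = 5680/353.7 = 16.06 kN.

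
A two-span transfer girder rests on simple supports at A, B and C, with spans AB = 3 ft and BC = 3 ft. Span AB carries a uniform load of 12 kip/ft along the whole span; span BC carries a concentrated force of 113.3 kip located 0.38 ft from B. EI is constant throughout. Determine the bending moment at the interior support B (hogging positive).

Take M_B as the redundant. Released structure: two simple spans AB and BC with a hinge at B.
Rotations at B on the released spans (each span's end-slope, ×1/EI):
  span AB: UDL 12: wL³/(24EI) = 13.5/EI
  span BC: point load 113.3 at a = 0.38: Pab(L + b)/(6LEI) = 35.22/EI
  relative rotation θ_0 = (13.5 + 35.22)/EI = 48.72/EI
A unit hogging moment at B produces rotation L₁/(3EI) + L₂/(3EI) = 2/EI.
Slope continuity at B: θ_0 = M_B·2/EI, so M_B = 48.72/2 = 24.36 kip·ft (hogging).

M_B = 24.36 kip·ft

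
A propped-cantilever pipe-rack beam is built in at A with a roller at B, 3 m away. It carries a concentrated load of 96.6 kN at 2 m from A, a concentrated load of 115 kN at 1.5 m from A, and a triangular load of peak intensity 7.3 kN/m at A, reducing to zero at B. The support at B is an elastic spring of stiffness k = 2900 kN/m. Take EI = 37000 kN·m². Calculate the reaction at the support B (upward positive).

R_B = 36.49 kN

Remove the prop at B; the released (primary) structure is a cantilever built in at A.
Free-end deflection of the primary structure under the applied loading (downward +):
  point load 96.6 at a = 2: Pa²(3L − a)/(6EI) = 450.8/EI
  point load 115 at a = 1.5: Pa²(3L − a)/(6EI) = 323.4/EI
  triangular load, peak 7.3 at the fixed end: w₀L⁴/(30EI) = 19.71/EI
  δ_0 = 793.9/EI
Flexibility coefficient — unit upward force at B: δ_{BB} = L³/(3EI) = 9/EI.
With EI = 37000 kN·m²: δ_0 = 0.021458 m and δ_{BB} = 0.000243 m/kN.
Compatibility — the spring shortens by R_B/k under the reaction it provides: δ_0 − R_B·δ_{BB} = R_B/k. With 1/k = 0.000345 m/kN, R_B = δ_0 / (δ_{BB} + 1/k) = 0.021458 / (0.000243 + 0.000345) = 36.49 kN.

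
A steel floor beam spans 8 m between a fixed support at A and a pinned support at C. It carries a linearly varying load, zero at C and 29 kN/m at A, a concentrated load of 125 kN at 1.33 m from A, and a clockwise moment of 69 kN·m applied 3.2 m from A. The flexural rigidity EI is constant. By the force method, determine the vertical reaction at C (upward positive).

R_C = 36.38 kN

Remove the prop at C; the released (primary) structure is a cantilever built in at A.
Free-end deflection of the primary structure under the applied loading (downward +):
  triangular load, peak 29 at the fixed end: w₀L⁴/(30EI) = 3959/EI
  point load 125 at a = 1.33: Pa²(3L − a)/(6EI) = 835.4/EI
  clockwise couple 69 at a = 3.2: M₀a(2L − a)/(2EI) = 1413/EI
  δ_0 = 6208/EI
Tip deflection under a unit load at C: L³/(3EI) = 170.7/EI.
Compatibility at C: δ_0 − R_C·δ_{CC} = 0, so R_C = 6208/170.7 = 36.38 kN.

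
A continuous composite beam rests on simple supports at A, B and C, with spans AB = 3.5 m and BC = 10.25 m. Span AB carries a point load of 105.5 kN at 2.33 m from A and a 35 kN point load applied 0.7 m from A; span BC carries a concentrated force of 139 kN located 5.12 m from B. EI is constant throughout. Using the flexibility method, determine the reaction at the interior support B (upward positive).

R_B = 231 kN

Insert a hinge at B; M_B is the redundant, and each span becomes simply supported.
End slopes at the hinge B, treating each span as simply supported:
  span AB: point load 105.5 at a = 2.33: Pab(L + a)/(6LEI) = 79.84/EI
  span AB: point load 35 at a = 0.7: Pab(L + a)/(6LEI) = 13.72/EI
  span BC: point load 139 at a = 5.12: Pab(L + b)/(6LEI) = 913/EI
  relative rotation θ_0 = (93.56 + 913)/EI = 1007/EI
A unit hogging moment at B produces rotation L₁/(3EI) + L₂/(3EI) = 4.583/EI.
Compatibility: M_B·(L₁+L₂)/(3EI) = θ_0, giving M_B = 219.6 kN·m (hogging).
Span AB, ΣM about A with M_B applied at B: R_B^{AB}·3.5 = 270.3 + 219.6, so R_B^{AB} = 140 kN and R_A = 140.5 − 140 = 0.5186 kN.
Span BC, ΣM about C: R_B^{BC}·10.25 = 713.1 + 219.6, so R_B^{BC} = 90.99 kN and R_C = 139 − 90.99 = 48.01 kN.
R_B = 140 + 90.99 = 231 kN.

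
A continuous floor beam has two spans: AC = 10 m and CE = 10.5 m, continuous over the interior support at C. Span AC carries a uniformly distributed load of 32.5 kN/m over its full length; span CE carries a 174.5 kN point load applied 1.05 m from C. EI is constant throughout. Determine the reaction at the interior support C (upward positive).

R_C = 373.9 kN

Release continuity at C by inserting a hinge; the redundant is the internal moment M_C. The primary structure is two simply-supported spans AC and CE.
Rotations at C on the released spans (each span's end-slope, ×1/EI):
  span AC: UDL 32.5: wL³/(24EI) = 1354/EI
  span CE: point load 174.5 at a = 1.05: Pab(L + b)/(6LEI) = 548.3/EI
  relative rotation θ_0 = (1354 + 548.3)/EI = 1902/EI
A unit hogging moment at C produces rotation L₁/(3EI) + L₂/(3EI) = 6.833/EI.
Slope continuity at C: θ_0 = M_C·6.833/EI, so M_C = 1902/6.833 = 278.4 kN·m (hogging).
Span AC, ΣM about A with M_C applied at C: R_C^{AC}·10 = 1625 + 278.4, so R_C^{AC} = 190.3 kN and R_A = 325 − 190.3 = 134.7 kN.
Span CE, ΣM about E: R_C^{CE}·10.5 = 1649 + 278.4, so R_C^{CE} = 183.6 kN and R_E = 174.5 − 183.6 = -9.065 kN.
R_C = 190.3 + 183.6 = 373.9 kN.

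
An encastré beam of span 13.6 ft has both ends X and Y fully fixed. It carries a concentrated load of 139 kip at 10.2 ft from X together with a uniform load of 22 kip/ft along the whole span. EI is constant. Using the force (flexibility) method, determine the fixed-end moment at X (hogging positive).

M_X = 427.7 kip·ft

Take the two fixed-end moments M_X, M_Y as redundants; the released structure is the simple span XY.
End rotations of the released simple span under the applied load (×1/EI):
  at X: point load 139 at a = 10.2: Pab(L + b)/(6LEI) = 1004/EI
  at Y: point load 139 at a = 10.2: Pab(L + a)/(6LEI) = 1406/EI
  at X: UDL 22: wL³/(24EI) = 2306/EI
  at Y: UDL 22: wL³/(24EI) = 2306/EI
  θ_X0 = 3310/EI,  θ_Y0 = 3712/EI
Flexibility coefficients: a unit moment at one end gives L/(3EI) there and L/(6EI) at the far end, so f₁₁ = f₂₂ = 4.533/EI and f₁₂ = f₂₁ = 2.267/EI.
Compatibility — zero rotation at each built-in end:
  4.533 M_X + 2.267 M_Y = 3310
  2.267 M_X + 4.533 M_Y = 3712
Solving the pair gives M_X = 427.7 kip·ft and M_Y = 604.9 kip·ft (hogging).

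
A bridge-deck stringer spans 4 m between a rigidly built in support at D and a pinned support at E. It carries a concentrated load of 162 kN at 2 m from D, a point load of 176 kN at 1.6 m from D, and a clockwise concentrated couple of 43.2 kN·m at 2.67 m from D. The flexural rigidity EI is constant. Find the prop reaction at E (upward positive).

Take the reaction at E as the redundant and release it; the primary structure is a cantilever fixed at D.
Deflection at E on the released cantilever, summing each load's contribution:
  point load 162 at a = 2: Pa²(3L − a)/(6EI) = 1080/EI
  point load 176 at a = 1.6: Pa²(3L − a)/(6EI) = 781/EI
  clockwise couple 43.2 at a = 2.67: M₀a(2L − a)/(2EI) = 307.4/EI
  δ_0 = 2168/EI
Tip deflection under a unit load at E: L³/(3EI) = 21.33/EI.
Compatibility at E: δ_0 − R_E·δ_{EE} = 0, so R_E = 2168/21.33 = 101.6 kN.

R_E = 101.6 kN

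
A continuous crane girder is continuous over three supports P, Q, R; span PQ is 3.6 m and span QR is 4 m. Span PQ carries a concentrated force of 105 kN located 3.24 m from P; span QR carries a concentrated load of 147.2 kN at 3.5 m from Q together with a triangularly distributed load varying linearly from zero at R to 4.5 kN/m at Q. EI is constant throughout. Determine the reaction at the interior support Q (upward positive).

R_Q = 138.4 kN

Take M_Q as the redundant. Released structure: two simple spans PQ and QR with a hinge at Q.
Rotations at Q on the released spans (each span's end-slope, ×1/EI):
  span PQ: point load 105 at a = 3.24: Pab(L + a)/(6LEI) = 38.78/EI
  span QR: point load 147.2 at a = 3.5: Pab(L + b)/(6LEI) = 48.3/EI
  span QR: triangular load, peak 4.5: w₀L³/(45EI) = 6.4/EI
  relative rotation θ_0 = (38.78 + 54.7)/EI = 93.48/EI
A unit hogging moment at Q produces rotation L₁/(3EI) + L₂/(3EI) = 2.533/EI.
Slope continuity at Q: θ_0 = M_Q·2.533/EI, so M_Q = 93.48/2.533 = 36.9 kN·m (hogging).
Span PQ, ΣM about P with M_Q applied at Q: R_Q^{PQ}·3.6 = 340.2 + 36.9, so R_Q^{PQ} = 104.8 kN and R_P = 105 − 104.8 = 0.2497 kN.
Span QR, ΣM about R: R_Q^{QR}·4 = 97.6 + 36.9, so R_Q^{QR} = 33.63 kN and R_R = 156.2 − 33.63 = 122.6 kN.
R_Q = 104.8 + 33.63 = 138.4 kN.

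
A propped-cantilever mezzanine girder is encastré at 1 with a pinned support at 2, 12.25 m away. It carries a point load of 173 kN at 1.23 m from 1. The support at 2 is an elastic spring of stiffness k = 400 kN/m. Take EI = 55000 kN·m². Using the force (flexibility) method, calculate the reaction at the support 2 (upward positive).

R_2 = 2.065 kN

Take the reaction at 2 as the redundant and release it; the primary structure is a cantilever fixed at 1.
Free-end deflection of the primary structure under the applied loading (downward +):
  point load 173 at a = 1.23: Pa²(3L − a)/(6EI) = 1549/EI
Tip deflection under a unit load at 2: L³/(3EI) = 612.8/EI.
With EI = 55000 kN·m²: δ_0 = 0.028172 m and δ_{22} = 0.011141 m/kN.
Compatibility — the spring shortens by R_2/k under the reaction it provides: δ_0 − R_2·δ_{22} = R_2/k. With 1/k = 0.0025 m/kN, R_2 = δ_0 / (δ_{22} + 1/k) = 0.028172 / (0.011141 + 0.0025) = 2.065 kN.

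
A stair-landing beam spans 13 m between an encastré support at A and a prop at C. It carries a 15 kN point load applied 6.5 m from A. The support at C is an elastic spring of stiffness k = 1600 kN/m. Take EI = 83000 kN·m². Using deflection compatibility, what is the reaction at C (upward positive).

R_C = 4.377 kN

Take the reaction at C as the redundant and release it; the primary structure is a cantilever fixed at A.
Deflection at C on the released cantilever, summing each load's contribution:
  point load 15 at a = 6.5: Pa²(3L − a)/(6EI) = 3433/EI
Tip deflection under a unit load at C: L³/(3EI) = 732.3/EI.
With EI = 83000 kN·m²: δ_0 = 0.041359 m and δ_{CC} = 0.008823 m/kN.
Compatibility — the spring shortens by R_C/k under the reaction it provides: δ_0 − R_C·δ_{CC} = R_C/k. With 1/k = 0.000625 m/kN, R_C = δ_0 / (δ_{CC} + 1/k) = 0.041359 / (0.008823 + 0.000625) = 4.377 kN.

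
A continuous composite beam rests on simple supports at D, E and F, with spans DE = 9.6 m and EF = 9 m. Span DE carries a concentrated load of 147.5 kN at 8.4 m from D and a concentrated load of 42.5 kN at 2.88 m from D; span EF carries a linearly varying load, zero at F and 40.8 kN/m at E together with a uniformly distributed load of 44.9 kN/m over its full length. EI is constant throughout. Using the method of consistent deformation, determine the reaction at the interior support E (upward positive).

Take M_E as the redundant. Released structure: two simple spans DE and EF with a hinge at E.
Rotations at E on the released spans (each span's end-slope, ×1/EI):
  span DE: point load 147.5 at a = 8.4: Pab(L + a)/(6LEI) = 464.6/EI
  span DE: point load 42.5 at a = 2.88: Pab(L + a)/(6LEI) = 178.2/EI
  span EF: triangular load, peak 40.8: w₀L³/(45EI) = 661/EI
  span EF: UDL 44.9: wL³/(24EI) = 1364/EI
  relative rotation θ_0 = (642.8 + 2025)/EI = 2668/EI
A unit hogging moment at E produces rotation L₁/(3EI) + L₂/(3EI) = 6.2/EI.
Compatibility: M_E·(L₁+L₂)/(3EI) = θ_0, giving M_E = 430.3 kN·m (hogging).
Span DE, ΣM about D with M_E applied at E: R_E^{DE}·9.6 = 1361 + 430.3, so R_E^{DE} = 186.6 kN and R_D = 190 − 186.6 = 3.368 kN.
Span EF, ΣM about F: R_E^{EF}·9 = 2920 + 430.3, so R_E^{EF} = 372.3 kN and R_F = 587.7 − 372.3 = 215.4 kN.
R_E = 186.6 + 372.3 = 558.9 kN.

R_E = 558.9 kN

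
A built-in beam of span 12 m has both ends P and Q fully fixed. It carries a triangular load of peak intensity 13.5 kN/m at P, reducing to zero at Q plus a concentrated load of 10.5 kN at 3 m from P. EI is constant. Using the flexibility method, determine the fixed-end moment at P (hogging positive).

M_P = 114.9 kN·m

Release both end moments; the primary structure is a simply-supported span PQ with redundants M_P and M_Q.
On the primary (simply-supported) span, the end slopes from the loading are:
  at P: triangular load, peak 13.5: w₀L³/(45EI) = 518.4/EI
  at Q: triangular load, peak 13.5: 7w₀L³/(360EI) = 453.6/EI
  at P: point load 10.5 at a = 3: Pab(L + b)/(6LEI) = 82.69/EI
  at Q: point load 10.5 at a = 3: Pab(L + a)/(6LEI) = 59.06/EI
  θ_P0 = 601.1/EI,  θ_Q0 = 512.7/EI
Flexibility coefficients: a unit moment at one end gives L/(3EI) there and L/(6EI) at the far end, so f₁₁ = f₂₂ = 4/EI and f₁₂ = f₂₁ = 2/EI.
Compatibility — zero rotation at each built-in end:
  4 M_P + 2 M_Q = 601.1
  2 M_P + 4 M_Q = 512.7
Solving the pair gives M_P = 114.9 kN·m and M_Q = 70.71 kN·m (hogging).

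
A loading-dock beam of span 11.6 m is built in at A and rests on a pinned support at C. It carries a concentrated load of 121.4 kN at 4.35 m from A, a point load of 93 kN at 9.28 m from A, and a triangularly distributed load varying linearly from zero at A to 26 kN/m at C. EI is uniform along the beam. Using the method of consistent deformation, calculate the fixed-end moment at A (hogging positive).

M_A = 575.8 kN·m

Choose R_C as the redundant. The primary structure is the cantilever fixed at A.
Downward deflection at the released point C due to the loads:
  point load 121.4 at a = 4.35: Pa²(3L − a)/(6EI) = 11658/EI
  point load 93 at a = 9.28: Pa²(3L − a)/(6EI) = 34065/EI
  triangular load, peak 26 at the free end: 11w₀L⁴/(120EI) = 43154/EI
  δ_0 = 88877/EI
Flexibility coefficient — unit upward force at C: δ_{CC} = L³/(3EI) = 520.3/EI.
Compatibility at C: δ_0 − R_C·δ_{CC} = 0, so R_C = 88877/520.3 = 170.8 kN.
Moment equilibrium about A: M_A = Σ(load moments about A) − R_C·L = 2557 − 170.8×11.6 = 575.8 kN·m.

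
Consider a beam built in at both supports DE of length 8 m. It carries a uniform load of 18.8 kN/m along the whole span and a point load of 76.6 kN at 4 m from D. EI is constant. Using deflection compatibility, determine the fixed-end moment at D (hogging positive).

Release both end moments; the primary structure is a simply-supported span DE with redundants M_D and M_E.
End rotations of the released simple span under the applied load (×1/EI):
  at D: UDL 18.8: wL³/(24EI) = 401.1/EI
  at E: UDL 18.8: wL³/(24EI) = 401.1/EI
  at D: point load 76.6 at a = 4: Pab(L + b)/(6LEI) = 306.4/EI
  at E: point load 76.6 at a = 4: Pab(L + a)/(6LEI) = 306.4/EI
  θ_D0 = 707.5/EI,  θ_E0 = 707.5/EI
Flexibility coefficients: a unit moment at one end gives L/(3EI) there and L/(6EI) at the far end, so f₁₁ = f₂₂ = 2.667/EI and f₁₂ = f₂₁ = 1.333/EI.
Compatibility — zero rotation at each built-in end:
  2.667 M_D + 1.333 M_E = 707.5
  1.333 M_D + 2.667 M_E = 707.5
Solving the pair gives M_D = 176.9 kN·m and M_E = 176.9 kN·m (hogging).

M_D = 176.9 kN·m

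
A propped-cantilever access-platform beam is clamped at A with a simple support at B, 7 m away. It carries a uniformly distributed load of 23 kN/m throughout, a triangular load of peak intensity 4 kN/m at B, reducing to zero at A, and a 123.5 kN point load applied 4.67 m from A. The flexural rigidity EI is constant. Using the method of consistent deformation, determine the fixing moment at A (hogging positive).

M_A = 280.2 kN·m

Release the roller at B. Primary structure: cantilever fixed at A.
Downward deflection at the released point B due to the loads:
  UDL 23: wL⁴/(8EI) = 6903/EI
  triangular load, peak 4 at the free end: 11w₀L⁴/(120EI) = 880.4/EI
  point load 123.5 at a = 4.67: Pa²(3L − a)/(6EI) = 7331/EI
  δ_0 = 15114/EI
Flexibility coefficient — unit upward force at B: δ_{BB} = L³/(3EI) = 114.3/EI.
Compatibility at B: δ_0 − R_B·δ_{BB} = 0, so R_B = 15114/114.3 = 132.2 kN.
Moment equilibrium about A: M_A = Σ(load moments about A) − R_B·L = 1206 − 132.2×7 = 280.2 kN·m.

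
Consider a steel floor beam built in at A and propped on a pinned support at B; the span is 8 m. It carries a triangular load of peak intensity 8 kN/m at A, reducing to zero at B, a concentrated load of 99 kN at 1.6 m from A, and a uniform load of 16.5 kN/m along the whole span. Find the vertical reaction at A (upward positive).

Take the reaction at B as the redundant and release it; the primary structure is a cantilever fixed at A.
Downward deflection at the released point B due to the loads:
  triangular load, peak 8 at the fixed end: w₀L⁴/(30EI) = 1092/EI
  point load 99 at a = 1.6: Pa²(3L − a)/(6EI) = 946.2/EI
  UDL 16.5: wL⁴/(8EI) = 8448/EI
  δ_0 = 10486/EI
Flexibility coefficient — unit upward force at B: δ_{BB} = L³/(3EI) = 170.7/EI.
Compatibility at B: δ_0 − R_B·δ_{BB} = 0, so R_B = 10486/170.7 = 61.44 kN.
Vertical equilibrium: R_A = ΣP − R_B = 263 − 61.44 = 201.6 kN.

R_A = 201.6 kN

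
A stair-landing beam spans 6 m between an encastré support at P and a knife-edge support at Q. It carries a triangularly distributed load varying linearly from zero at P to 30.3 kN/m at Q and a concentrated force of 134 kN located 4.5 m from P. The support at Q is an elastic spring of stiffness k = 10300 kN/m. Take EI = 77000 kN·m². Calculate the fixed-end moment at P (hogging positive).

M_P = 233.9 kN·m

Take the reaction at Q as the redundant and release it; the primary structure is a cantilever fixed at P.
Deflection at Q on the released cantilever, summing each load's contribution:
  triangular load, peak 30.3 at the free end: 11w₀L⁴/(120EI) = 3600/EI
  point load 134 at a = 4.5: Pa²(3L − a)/(6EI) = 6105/EI
  δ_0 = 9705/EI
Tip deflection under a unit load at Q: L³/(3EI) = 72/EI.
With EI = 77000 kN·m²: δ_0 = 0.12604 m and δ_{QQ} = 0.000935 m/kN.
Compatibility — the spring shortens by R_Q/k under the reaction it provides: δ_0 − R_Q·δ_{QQ} = R_Q/k. With 1/k = 0.000097 m/kN, R_Q = δ_0 / (δ_{QQ} + 1/k) = 0.12604 / (0.000935 + 0.000097) = 122.1 kN.
Moment equilibrium about P: M_P = Σ(load moments about P) − R_Q·L = 966.6 − 122.1×6 = 233.9 kN·m.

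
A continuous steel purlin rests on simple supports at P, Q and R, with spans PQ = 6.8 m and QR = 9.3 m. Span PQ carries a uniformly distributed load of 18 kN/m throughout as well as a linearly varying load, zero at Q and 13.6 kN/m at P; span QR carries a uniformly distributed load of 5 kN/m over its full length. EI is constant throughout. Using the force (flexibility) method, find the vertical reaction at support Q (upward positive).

R_Q = 122.9 kN

Release continuity at Q by inserting a hinge; the redundant is the internal moment M_Q. The primary structure is two simply-supported spans PQ and QR.
Rotations at Q on the released spans (each span's end-slope, ×1/EI):
  span PQ: UDL 18: wL³/(24EI) = 235.8/EI
  span PQ: triangular load, peak 13.6: 7w₀L³/(360EI) = 83.15/EI
  span QR: UDL 5: wL³/(24EI) = 167.6/EI
  relative rotation θ_0 = (319 + 167.6)/EI = 486.5/EI
A unit hogging moment at Q produces rotation L₁/(3EI) + L₂/(3EI) = 5.367/EI.
Compatibility: M_Q·(L₁+L₂)/(3EI) = θ_0, giving M_Q = 90.66 kN·m (hogging).
Span PQ, ΣM about P with M_Q applied at Q: R_Q^{PQ}·6.8 = 521 + 90.66, so R_Q^{PQ} = 89.95 kN and R_P = 168.6 − 89.95 = 78.69 kN.
Span QR, ΣM about R: R_Q^{QR}·9.3 = 216.2 + 90.66, so R_Q^{QR} = 33 kN and R_R = 46.5 − 33 = 13.5 kN.
R_Q = 89.95 + 33 = 122.9 kN.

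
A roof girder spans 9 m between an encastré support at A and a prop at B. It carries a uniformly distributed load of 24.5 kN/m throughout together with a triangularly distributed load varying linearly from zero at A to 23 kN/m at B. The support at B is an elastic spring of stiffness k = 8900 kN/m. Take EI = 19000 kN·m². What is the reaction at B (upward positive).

R_B = 138.4 kN

Remove the prop at B; the released (primary) structure is a cantilever built in at A.
Free-end deflection of the primary structure under the applied loading (downward +):
  UDL 24.5: wL⁴/(8EI) = 20093/EI
  triangular load, peak 23 at the free end: 11w₀L⁴/(120EI) = 13833/EI
  δ_0 = 33926/EI
Tip deflection under a unit load at B: L³/(3EI) = 243/EI.
With EI = 19000 kN·m²: δ_0 = 1.7856 m and δ_{BB} = 0.012789 m/kN.
Compatibility — the spring shortens by R_B/k under the reaction it provides: δ_0 − R_B·δ_{BB} = R_B/k. With 1/k = 0.000112 m/kN, R_B = δ_0 / (δ_{BB} + 1/k) = 1.7856 / (0.012789 + 0.000112) = 138.4 kN.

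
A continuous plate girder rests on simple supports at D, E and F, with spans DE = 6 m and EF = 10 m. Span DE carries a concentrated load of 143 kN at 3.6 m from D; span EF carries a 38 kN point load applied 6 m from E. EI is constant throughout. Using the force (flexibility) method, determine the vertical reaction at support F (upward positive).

R_F = 12.63 kN

Release continuity at E by inserting a hinge; the redundant is the internal moment M_E. The primary structure is two simply-supported spans DE and EF.
Rotations at E on the released spans (each span's end-slope, ×1/EI):
  span DE: point load 143 at a = 3.6: Pab(L + a)/(6LEI) = 329.5/EI
  span EF: point load 38 at a = 6: Pab(L + b)/(6LEI) = 212.8/EI
  relative rotation θ_0 = (329.5 + 212.8)/EI = 542.3/EI
A unit hogging moment at E produces rotation L₁/(3EI) + L₂/(3EI) = 5.333/EI.
Slope continuity at E: θ_0 = M_E·5.333/EI, so M_E = 542.3/5.333 = 101.7 kN·m (hogging).
Span EF, ΣM about F: R_E^{EF}·10 = 152 + 101.7, so R_E^{EF} = 25.37 kN and R_F = 38 − 25.37 = 12.63 kN.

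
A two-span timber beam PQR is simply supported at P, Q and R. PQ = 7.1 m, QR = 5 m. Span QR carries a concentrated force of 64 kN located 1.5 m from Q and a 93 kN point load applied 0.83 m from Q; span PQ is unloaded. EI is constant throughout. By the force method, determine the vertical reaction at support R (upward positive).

R_R = 25.04 kN

Release continuity at Q by inserting a hinge; the redundant is the internal moment M_Q. The primary structure is two simply-supported spans PQ and QR.
End slopes at the hinge Q, treating each span as simply supported:
  span QR: point load 64 at a = 1.5: Pab(L + b)/(6LEI) = 95.2/EI
  span QR: point load 93 at a = 0.83: Pab(L + b)/(6LEI) = 98.39/EI
  relative rotation θ_0 = (0 + 193.6)/EI = 193.6/EI
A unit hogging moment at Q produces rotation L₁/(3EI) + L₂/(3EI) = 4.033/EI.
Compatibility: M_Q·(L₁+L₂)/(3EI) = θ_0, giving M_Q = 48 kN·m (hogging).
Span QR, ΣM about R: R_Q^{QR}·5 = 611.8 + 48, so R_Q^{QR} = 132 kN and R_R = 157 − 132 = 25.04 kN.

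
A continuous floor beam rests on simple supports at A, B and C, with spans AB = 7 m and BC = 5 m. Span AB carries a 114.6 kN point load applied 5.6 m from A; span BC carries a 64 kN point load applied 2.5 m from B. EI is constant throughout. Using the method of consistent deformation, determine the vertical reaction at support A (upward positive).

Release continuity at B by inserting a hinge; the redundant is the internal moment M_B. The primary structure is two simply-supported spans AB and BC.
Discontinuity in slope at B on the released structure — sum the simple-span end rotations:
  span AB: point load 114.6 at a = 5.6: Pab(L + a)/(6LEI) = 269.5/EI
  span BC: point load 64 at a = 2.5: Pab(L + b)/(6LEI) = 100/EI
  relative rotation θ_0 = (269.5 + 100)/EI = 369.5/EI
A unit hogging moment at B produces rotation L₁/(3EI) + L₂/(3EI) = 4/EI.
Compatibility: M_B·(L₁+L₂)/(3EI) = θ_0, giving M_B = 92.38 kN·m (hogging).
Span AB, ΣM about A with M_B applied at B: R_B^{AB}·7 = 641.8 + 92.38, so R_B^{AB} = 104.9 kN and R_A = 114.6 − 104.9 = 9.722 kN.

R_A = 9.722 kN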